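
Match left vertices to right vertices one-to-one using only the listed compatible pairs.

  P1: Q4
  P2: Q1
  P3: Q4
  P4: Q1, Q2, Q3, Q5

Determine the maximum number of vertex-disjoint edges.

Unit-capacity flow: source→left, listed edges, right→sink; max matching = max flow.
Augmenting path P1→Q4 (+1); matched 1.
Augmenting path P2→Q1 (+1); matched 2.
Augmenting path P4→Q2 (+1); matched 3.
No augmenting path remains; maximum matching = 3.
König certificate: {P2, P4, Q4} is a vertex cover of size 3 (every listed pair touches it), so no matching can be larger.

3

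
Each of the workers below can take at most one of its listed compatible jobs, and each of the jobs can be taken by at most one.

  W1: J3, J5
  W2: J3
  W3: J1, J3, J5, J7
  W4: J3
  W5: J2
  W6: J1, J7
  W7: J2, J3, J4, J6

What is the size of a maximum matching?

Unit-capacity flow: source→left, listed edges, right→sink; max matching = max flow.
Augmenting path W1→J3 (+1); matched 1.
Augmenting path W3→J1 (+1); matched 2.
Augmenting path W5→J2 (+1); matched 3.
Augmenting path W6→J7 (+1); matched 4.
Augmenting path W7→J4 (+1); matched 5.
Augmenting path W2→J3→W1→J5 (+1); matched 6.
No augmenting path remains; maximum matching = 6.
König certificate: {W1, W3, W5, W6, W7, J3} is a vertex cover of size 6 (every listed pair touches it), so no matching can be larger.

6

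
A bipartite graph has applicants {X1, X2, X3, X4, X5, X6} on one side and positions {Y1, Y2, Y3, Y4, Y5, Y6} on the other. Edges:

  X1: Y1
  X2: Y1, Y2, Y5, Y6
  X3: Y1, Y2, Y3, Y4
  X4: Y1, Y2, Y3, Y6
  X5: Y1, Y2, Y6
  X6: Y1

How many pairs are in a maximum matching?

Unit-capacity flow: source→left, listed edges, right→sink; max matching = max flow.
Augmenting path X1→Y1 (+1); matched 1.
Augmenting path X2→Y2 (+1); matched 2.
Augmenting path X3→Y3 (+1); matched 3.
Augmenting path X4→Y6 (+1); matched 4.
Augmenting path X5→Y2→X2→Y5 (+1); matched 5.
No augmenting path remains; maximum matching = 5.
König certificate: {X2, X3, X4, X5, Y1} is a vertex cover of size 5 (every listed pair touches it), so no matching can be larger.

5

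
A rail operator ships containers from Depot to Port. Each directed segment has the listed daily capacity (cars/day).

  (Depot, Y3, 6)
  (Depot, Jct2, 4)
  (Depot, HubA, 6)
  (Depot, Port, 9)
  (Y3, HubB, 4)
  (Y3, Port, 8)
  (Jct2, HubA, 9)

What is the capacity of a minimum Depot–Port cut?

Augment Depot→Port: bottleneck 9, flow now 9.
Augment Depot→Y3→Port: bottleneck 6, flow now 15.
No augmenting path remains; maximum flow = 15.
By max-flow min-cut, the minimum cut capacity equals the max flow.
In the residual graph, reachable from Depot: {Depot, Jct2, HubA}.
Min-cut edges: Depot→Y3 (6), Depot→Port (9); capacity 6 + 9 = 15.

15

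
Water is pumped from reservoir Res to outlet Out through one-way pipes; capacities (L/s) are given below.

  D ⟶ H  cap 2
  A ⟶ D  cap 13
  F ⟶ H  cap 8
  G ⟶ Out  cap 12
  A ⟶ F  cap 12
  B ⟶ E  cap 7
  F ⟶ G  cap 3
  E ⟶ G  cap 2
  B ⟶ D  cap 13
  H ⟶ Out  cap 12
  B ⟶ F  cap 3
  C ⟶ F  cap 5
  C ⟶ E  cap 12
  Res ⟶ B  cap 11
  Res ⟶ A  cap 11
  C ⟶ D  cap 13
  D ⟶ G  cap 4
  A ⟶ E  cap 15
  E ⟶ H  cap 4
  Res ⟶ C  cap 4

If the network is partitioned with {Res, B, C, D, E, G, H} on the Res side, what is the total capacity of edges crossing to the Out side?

Edges leaving {Res, B, C, D, E, G, H}: Res→A (11), B→F (3), C→F (5), G→Out (12), H→Out (12).
Cut capacity = 11 + 3 + 5 + 12 + 12 = 43.

43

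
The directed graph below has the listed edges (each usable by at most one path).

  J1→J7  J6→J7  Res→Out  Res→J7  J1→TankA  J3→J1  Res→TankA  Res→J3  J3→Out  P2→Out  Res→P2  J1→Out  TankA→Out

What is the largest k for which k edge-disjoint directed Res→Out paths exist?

4

Assign every edge capacity 1; by Menger, the answer equals the max flow.
Path Res→Out (+1); total 1.
Path Res→J3→Out (+1); total 2.
Path Res→TankA→Out (+1); total 3.
Path Res→P2→Out (+1); total 4.
No residual Res→Out path; max flow = 4.
Certifying cut of size 4: {Res→J3, Res→Out, Res→P2, Res→TankA}.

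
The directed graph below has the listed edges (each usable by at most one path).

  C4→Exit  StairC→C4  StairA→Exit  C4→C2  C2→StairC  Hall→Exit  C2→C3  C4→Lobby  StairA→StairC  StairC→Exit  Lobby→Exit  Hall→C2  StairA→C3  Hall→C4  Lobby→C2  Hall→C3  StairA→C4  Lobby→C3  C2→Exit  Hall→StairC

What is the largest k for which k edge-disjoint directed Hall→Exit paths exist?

Assign every edge capacity 1; by Menger, the answer equals the max flow.
Path Hall→Exit (+1); total 1.
Path Hall→C2→Exit (+1); total 2.
Path Hall→StairC→Exit (+1); total 3.
Path Hall→C4→Exit (+1); total 4.
No residual Hall→Exit path; max flow = 4.
Certifying cut of size 4: {Hall→C2, Hall→C4, Hall→Exit, Hall→StairC}.

4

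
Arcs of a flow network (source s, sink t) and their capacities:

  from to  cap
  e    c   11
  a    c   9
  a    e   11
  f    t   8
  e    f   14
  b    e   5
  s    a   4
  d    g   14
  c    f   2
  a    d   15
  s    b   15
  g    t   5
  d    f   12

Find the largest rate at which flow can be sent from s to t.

Augment s→a→c→f→t: bottleneck 2, flow now 2.
Augment s→a→d→f→t: bottleneck 2, flow now 4.
Augment s→b→e→f→t: bottleneck 4, flow now 8.
Augment s→b→e→f→d→g→t: bottleneck 1, flow now 9. (uses reverse residual edge)
No augmenting path remains; maximum flow = 9.
In the residual graph, reachable from s: {s, b}.
Min-cut edges: s→a (4), b→e (5); capacity 4 + 5 = 9.
This cut is saturated, so no flow can exceed 9.

9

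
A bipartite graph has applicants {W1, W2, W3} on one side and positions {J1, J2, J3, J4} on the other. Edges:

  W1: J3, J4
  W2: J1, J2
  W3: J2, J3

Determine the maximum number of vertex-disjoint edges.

Unit-capacity flow: source→left, listed edges, right→sink; max matching = max flow.
Augmenting path W1→J3 (+1); matched 1.
Augmenting path W2→J1 (+1); matched 2.
Augmenting path W3→J2 (+1); matched 3.
No augmenting path remains; maximum matching = 3.
König certificate: {W1, W2, W3} is a vertex cover of size 3 (every listed pair touches it), so no matching can be larger.

3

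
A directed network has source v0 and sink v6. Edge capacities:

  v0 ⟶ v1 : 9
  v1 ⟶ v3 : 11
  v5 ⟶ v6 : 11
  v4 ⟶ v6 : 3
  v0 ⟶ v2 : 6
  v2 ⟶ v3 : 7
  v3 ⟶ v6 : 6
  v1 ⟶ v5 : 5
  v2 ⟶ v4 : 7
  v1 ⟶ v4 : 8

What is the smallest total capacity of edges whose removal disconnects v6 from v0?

14

Augment v0→v1→v3→v6: bottleneck 6, flow now 6.
Augment v0→v1→v4→v6: bottleneck 3, flow now 9.
Augment v0→v2→v3→v1→v5→v6: bottleneck 5, flow now 14. (uses reverse residual edge)
No augmenting path remains; maximum flow = 14.
By max-flow min-cut, the minimum cut capacity equals the max flow.
In the residual graph, reachable from v0: {v0, v1, v2, v3, v4}.
Min-cut edges: v1→v5 (5), v3→v6 (6), v4→v6 (3); capacity 5 + 6 + 3 = 14.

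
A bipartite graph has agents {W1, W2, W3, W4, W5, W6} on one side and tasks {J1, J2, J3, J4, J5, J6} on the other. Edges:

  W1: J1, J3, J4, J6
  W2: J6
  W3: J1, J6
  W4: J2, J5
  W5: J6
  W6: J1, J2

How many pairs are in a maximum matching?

Unit-capacity flow: source→left, listed edges, right→sink; max matching = max flow.
Augmenting path W1→J1 (+1); matched 1.
Augmenting path W2→J6 (+1); matched 2.
Augmenting path W4→J2 (+1); matched 3.
Augmenting path W3→J1→W1→J3 (+1); matched 4.
Augmenting path W6→J2→W4→J5 (+1); matched 5.
No augmenting path remains; maximum matching = 5.
König certificate: {W1, W3, W4, W6, J6} is a vertex cover of size 5 (every listed pair touches it), so no matching can be larger.

5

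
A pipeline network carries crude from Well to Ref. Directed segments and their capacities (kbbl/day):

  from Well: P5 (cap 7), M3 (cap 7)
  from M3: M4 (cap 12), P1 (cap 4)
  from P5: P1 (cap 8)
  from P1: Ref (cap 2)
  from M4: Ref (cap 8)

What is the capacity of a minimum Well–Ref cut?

Augment Well→M3→P1→Ref: bottleneck 2, flow now 2.
Augment Well→M3→M4→Ref: bottleneck 5, flow now 7.
Augment Well→P5→P1→M3→M4→Ref: bottleneck 2, flow now 9. (uses reverse residual edge)
No augmenting path remains; maximum flow = 9.
By max-flow min-cut, the minimum cut capacity equals the max flow.
In the residual graph, reachable from Well: {Well, P5, P1}.
Min-cut edges: Well→M3 (7), P1→Ref (2); capacity 7 + 2 = 9.

9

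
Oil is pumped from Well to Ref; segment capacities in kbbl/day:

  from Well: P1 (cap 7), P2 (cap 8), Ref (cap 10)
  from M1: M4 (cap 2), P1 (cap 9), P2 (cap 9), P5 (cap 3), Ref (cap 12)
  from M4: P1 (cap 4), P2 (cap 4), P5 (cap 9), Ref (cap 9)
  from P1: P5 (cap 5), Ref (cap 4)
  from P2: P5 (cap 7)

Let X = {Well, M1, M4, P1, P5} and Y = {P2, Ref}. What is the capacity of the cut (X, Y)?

56

Edges leaving {Well, M1, M4, P1, P5}: Well→P2 (8), Well→Ref (10), M1→P2 (9), M1→Ref (12), M4→P2 (4), M4→Ref (9), P1→Ref (4).
Cut capacity = 8 + 10 + 9 + 12 + 4 + 9 + 4 = 56.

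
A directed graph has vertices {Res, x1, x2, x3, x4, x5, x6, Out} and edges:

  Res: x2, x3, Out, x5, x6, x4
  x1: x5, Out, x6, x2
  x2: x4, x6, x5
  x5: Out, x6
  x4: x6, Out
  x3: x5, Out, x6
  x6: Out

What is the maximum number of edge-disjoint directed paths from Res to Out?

5

Assign every edge capacity 1; by Menger, the answer equals the max flow.
Path Res→Out (+1); total 1.
Path Res→x3→Out (+1); total 2.
Path Res→x4→Out (+1); total 3.
Path Res→x5→Out (+1); total 4.
Path Res→x6→Out (+1); total 5.
No residual Res→Out path; max flow = 5.
Certifying cut of size 5: {Res→Out, Res→x3, x4→Out, x5→Out, x6→Out}.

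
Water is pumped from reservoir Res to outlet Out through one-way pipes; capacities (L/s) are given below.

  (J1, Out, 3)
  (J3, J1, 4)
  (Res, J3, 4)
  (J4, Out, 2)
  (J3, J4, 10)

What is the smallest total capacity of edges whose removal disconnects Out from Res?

Augment Res→J3→J1→Out: bottleneck 3, flow now 3.
Augment Res→J3→J4→Out: bottleneck 1, flow now 4.
No augmenting path remains; maximum flow = 4.
By max-flow min-cut, the minimum cut capacity equals the max flow.
In the residual graph, reachable from Res: {Res}.
Min-cut edges: Res→J3 (4); capacity 4 = 4.

4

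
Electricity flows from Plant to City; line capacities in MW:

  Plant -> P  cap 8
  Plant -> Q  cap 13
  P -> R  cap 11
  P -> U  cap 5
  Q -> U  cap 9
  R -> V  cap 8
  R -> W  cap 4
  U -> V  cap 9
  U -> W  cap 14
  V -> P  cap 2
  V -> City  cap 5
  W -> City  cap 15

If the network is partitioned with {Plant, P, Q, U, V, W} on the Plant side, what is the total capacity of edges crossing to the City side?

31

Edges leaving {Plant, P, Q, U, V, W}: P→R (11), V→City (5), W→City (15).
Cut capacity = 11 + 5 + 15 = 31.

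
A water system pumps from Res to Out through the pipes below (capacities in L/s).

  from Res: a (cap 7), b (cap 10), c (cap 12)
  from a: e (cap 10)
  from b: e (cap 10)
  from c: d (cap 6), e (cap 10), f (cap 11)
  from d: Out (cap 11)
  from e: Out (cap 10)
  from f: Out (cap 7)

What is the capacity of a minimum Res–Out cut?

22

Augment Res→a→e→Out: bottleneck 7, flow now 7.
Augment Res→b→e→Out: bottleneck 3, flow now 10.
Augment Res→c→d→Out: bottleneck 6, flow now 16.
Augment Res→c→f→Out: bottleneck 6, flow now 22.
No augmenting path remains; maximum flow = 22.
By max-flow min-cut, the minimum cut capacity equals the max flow.
In the residual graph, reachable from Res: {Res, a, b, e}.
Min-cut edges: Res→c (12), e→Out (10); capacity 12 + 10 = 22.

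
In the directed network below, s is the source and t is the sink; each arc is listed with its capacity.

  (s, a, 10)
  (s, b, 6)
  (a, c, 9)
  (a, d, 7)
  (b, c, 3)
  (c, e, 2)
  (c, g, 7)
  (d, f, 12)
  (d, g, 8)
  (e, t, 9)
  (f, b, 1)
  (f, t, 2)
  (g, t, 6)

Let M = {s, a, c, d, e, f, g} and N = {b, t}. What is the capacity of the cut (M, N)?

24

Edges leaving {s, a, c, d, e, f, g}: s→b (6), e→t (9), f→b (1), f→t (2), g→t (6).
Cut capacity = 6 + 9 + 1 + 2 + 6 = 24.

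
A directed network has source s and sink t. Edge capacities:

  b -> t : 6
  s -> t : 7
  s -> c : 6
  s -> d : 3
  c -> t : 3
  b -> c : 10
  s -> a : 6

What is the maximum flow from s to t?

10

Augment s→t: bottleneck 7, flow now 7.
Augment s→c→t: bottleneck 3, flow now 10.
No augmenting path remains; maximum flow = 10.
In the residual graph, reachable from s: {s, a, c, d}.
Min-cut edges: s→t (7), c→t (3); capacity 7 + 3 = 10.
This cut is saturated, so no flow can exceed 10.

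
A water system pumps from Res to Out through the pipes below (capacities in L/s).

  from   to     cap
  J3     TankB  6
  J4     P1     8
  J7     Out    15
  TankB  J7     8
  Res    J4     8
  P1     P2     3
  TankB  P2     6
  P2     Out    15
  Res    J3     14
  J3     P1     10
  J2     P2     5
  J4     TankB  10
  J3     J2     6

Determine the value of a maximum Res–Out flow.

Augment Res→J3→TankB→J7→Out: bottleneck 6, flow now 6.
Augment Res→J3→J2→P2→Out: bottleneck 5, flow now 11.
Augment Res→J3→P1→P2→Out: bottleneck 3, flow now 14.
Augment Res→J4→TankB→J7→Out: bottleneck 2, flow now 16.
Augment Res→J4→TankB→P2→Out: bottleneck 6, flow now 22.
No augmenting path remains; maximum flow = 22.
In the residual graph, reachable from Res: {Res}.
Min-cut edges: Res→J3 (14), Res→J4 (8); capacity 14 + 8 = 22.
This cut is saturated, so no flow can exceed 22.

22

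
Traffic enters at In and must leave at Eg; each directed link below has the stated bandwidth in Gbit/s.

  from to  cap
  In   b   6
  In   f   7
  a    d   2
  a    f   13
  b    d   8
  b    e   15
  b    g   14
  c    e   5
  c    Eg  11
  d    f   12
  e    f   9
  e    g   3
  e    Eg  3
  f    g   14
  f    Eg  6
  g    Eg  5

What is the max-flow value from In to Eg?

Augment In→f→Eg: bottleneck 6, flow now 6.
Augment In→b→e→Eg: bottleneck 3, flow now 9.
Augment In→b→g→Eg: bottleneck 3, flow now 12.
Augment In→f→g→Eg: bottleneck 1, flow now 13.
No augmenting path remains; maximum flow = 13.
In the residual graph, reachable from In: {In}.
Min-cut edges: In→b (6), In→f (7); capacity 6 + 7 = 13.
This cut is saturated, so no flow can exceed 13.

13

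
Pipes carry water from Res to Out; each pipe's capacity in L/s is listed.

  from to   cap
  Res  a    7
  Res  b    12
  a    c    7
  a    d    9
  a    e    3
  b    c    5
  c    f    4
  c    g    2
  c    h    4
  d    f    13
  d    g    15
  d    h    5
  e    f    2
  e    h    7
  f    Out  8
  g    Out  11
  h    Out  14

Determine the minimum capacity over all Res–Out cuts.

Augment Res→a→c→f→Out: bottleneck 4, flow now 4.
Augment Res→a→c→g→Out: bottleneck 2, flow now 6.
Augment Res→a→c→h→Out: bottleneck 1, flow now 7.
Augment Res→b→c→h→Out: bottleneck 3, flow now 10.
Augment Res→b→c→a→d→f→Out: bottleneck 2, flow now 12. (uses reverse residual edge)
No augmenting path remains; maximum flow = 12.
By max-flow min-cut, the minimum cut capacity equals the max flow.
In the residual graph, reachable from Res: {Res, b}.
Min-cut edges: Res→a (7), b→c (5); capacity 7 + 5 = 12.

12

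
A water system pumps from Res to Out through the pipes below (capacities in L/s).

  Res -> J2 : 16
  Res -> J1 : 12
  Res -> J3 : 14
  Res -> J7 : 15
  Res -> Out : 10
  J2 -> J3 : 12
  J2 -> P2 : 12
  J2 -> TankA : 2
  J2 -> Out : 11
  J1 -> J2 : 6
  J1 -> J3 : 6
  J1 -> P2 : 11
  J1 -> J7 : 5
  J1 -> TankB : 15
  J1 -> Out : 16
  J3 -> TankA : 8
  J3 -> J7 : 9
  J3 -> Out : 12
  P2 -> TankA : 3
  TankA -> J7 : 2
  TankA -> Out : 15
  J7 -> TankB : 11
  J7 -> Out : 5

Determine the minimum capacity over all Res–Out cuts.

Augment Res→Out: bottleneck 10, flow now 10.
Augment Res→J2→Out: bottleneck 11, flow now 21.
Augment Res→J1→Out: bottleneck 12, flow now 33.
Augment Res→J3→Out: bottleneck 12, flow now 45.
Augment Res→J7→Out: bottleneck 5, flow now 50.
Augment Res→J2→TankA→Out: bottleneck 2, flow now 52.
Augment Res→J3→TankA→Out: bottleneck 2, flow now 54.
Augment Res→J2→J3→TankA→Out: bottleneck 3, flow now 57.
No augmenting path remains; maximum flow = 57.
By max-flow min-cut, the minimum cut capacity equals the max flow.
In the residual graph, reachable from Res: {Res, J7, TankB}.
Min-cut edges: Res→J2 (16), Res→J1 (12), Res→J3 (14), Res→Out (10), J7→Out (5); capacity 16 + 12 + 14 + 10 + 5 = 57.

57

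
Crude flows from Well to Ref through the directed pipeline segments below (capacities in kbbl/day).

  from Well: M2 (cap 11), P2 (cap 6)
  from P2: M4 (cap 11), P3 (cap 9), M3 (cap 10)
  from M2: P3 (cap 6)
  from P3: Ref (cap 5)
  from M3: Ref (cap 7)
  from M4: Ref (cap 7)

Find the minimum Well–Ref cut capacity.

11

Augment Well→P2→P3→Ref: bottleneck 5, flow now 5.
Augment Well→P2→M3→Ref: bottleneck 1, flow now 6.
Augment Well→M2→P3→P2→M3→Ref: bottleneck 5, flow now 11. (uses reverse residual edge)
No augmenting path remains; maximum flow = 11.
By max-flow min-cut, the minimum cut capacity equals the max flow.
In the residual graph, reachable from Well: {Well, M2, P3}.
Min-cut edges: Well→P2 (6), P3→Ref (5); capacity 6 + 5 = 11.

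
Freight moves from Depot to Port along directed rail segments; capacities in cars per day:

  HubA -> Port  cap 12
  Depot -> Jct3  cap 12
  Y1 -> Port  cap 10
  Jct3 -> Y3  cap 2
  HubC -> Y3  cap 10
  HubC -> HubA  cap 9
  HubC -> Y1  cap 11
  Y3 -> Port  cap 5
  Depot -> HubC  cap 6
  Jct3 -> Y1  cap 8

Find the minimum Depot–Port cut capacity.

16

Augment Depot→HubC→Y3→Port: bottleneck 5, flow now 5.
Augment Depot→HubC→HubA→Port: bottleneck 1, flow now 6.
Augment Depot→Jct3→Y1→Port: bottleneck 8, flow now 14.
Augment Depot→Jct3→Y3→HubC→HubA→Port: bottleneck 2, flow now 16. (uses reverse residual edge)
No augmenting path remains; maximum flow = 16.
By max-flow min-cut, the minimum cut capacity equals the max flow.
In the residual graph, reachable from Depot: {Depot, Jct3}.
Min-cut edges: Depot→HubC (6), Jct3→Y3 (2), Jct3→Y1 (8); capacity 6 + 2 + 8 = 16.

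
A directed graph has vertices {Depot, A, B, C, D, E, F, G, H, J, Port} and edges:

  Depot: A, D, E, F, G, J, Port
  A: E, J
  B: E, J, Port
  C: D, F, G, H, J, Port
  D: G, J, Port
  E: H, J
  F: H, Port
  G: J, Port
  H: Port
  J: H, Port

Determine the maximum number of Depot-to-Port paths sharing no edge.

6

Assign every edge capacity 1; by Menger, the answer equals the max flow.
Path Depot→Port (+1); total 1.
Path Depot→D→Port (+1); total 2.
Path Depot→F→Port (+1); total 3.
Path Depot→G→Port (+1); total 4.
Path Depot→J→Port (+1); total 5.
Path Depot→E→H→Port (+1); total 6.
No residual Depot→Port path; max flow = 6.
Certifying cut of size 6: {Depot→D, Depot→F, Depot→G, Depot→Port, H→Port, J→Port}.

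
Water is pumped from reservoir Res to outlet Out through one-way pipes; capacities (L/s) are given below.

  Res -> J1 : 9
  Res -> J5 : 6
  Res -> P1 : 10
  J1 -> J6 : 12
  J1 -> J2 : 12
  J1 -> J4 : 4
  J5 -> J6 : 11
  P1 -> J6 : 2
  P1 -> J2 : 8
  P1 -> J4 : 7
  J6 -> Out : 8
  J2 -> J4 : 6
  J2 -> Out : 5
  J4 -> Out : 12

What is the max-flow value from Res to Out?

25

Augment Res→J1→J6→Out: bottleneck 8, flow now 8.
Augment Res→J1→J2→Out: bottleneck 1, flow now 9.
Augment Res→P1→J2→Out: bottleneck 4, flow now 13.
Augment Res→P1→J4→Out: bottleneck 6, flow now 19.
Augment Res→J5→J6→J1→J4→Out: bottleneck 4, flow now 23. (uses reverse residual edge)
Augment Res→J5→J6→J1→J2→J4→Out: bottleneck 2, flow now 25. (uses reverse residual edge)
No augmenting path remains; maximum flow = 25.
In the residual graph, reachable from Res: {Res}.
Min-cut edges: Res→J1 (9), Res→J5 (6), Res→P1 (10); capacity 9 + 6 + 10 = 25.
This cut is saturated, so no flow can exceed 25.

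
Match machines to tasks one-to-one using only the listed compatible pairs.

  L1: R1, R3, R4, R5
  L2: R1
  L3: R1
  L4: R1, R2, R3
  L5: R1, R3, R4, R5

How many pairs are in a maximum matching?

4

Unit-capacity flow: source→left, listed edges, right→sink; max matching = max flow.
Augmenting path L1→R1 (+1); matched 1.
Augmenting path L4→R2 (+1); matched 2.
Augmenting path L5→R3 (+1); matched 3.
Augmenting path L2→R1→L1→R4 (+1); matched 4.
No augmenting path remains; maximum matching = 4.
König certificate: {L1, L4, L5, R1} is a vertex cover of size 4 (every listed pair touches it), so no matching can be larger.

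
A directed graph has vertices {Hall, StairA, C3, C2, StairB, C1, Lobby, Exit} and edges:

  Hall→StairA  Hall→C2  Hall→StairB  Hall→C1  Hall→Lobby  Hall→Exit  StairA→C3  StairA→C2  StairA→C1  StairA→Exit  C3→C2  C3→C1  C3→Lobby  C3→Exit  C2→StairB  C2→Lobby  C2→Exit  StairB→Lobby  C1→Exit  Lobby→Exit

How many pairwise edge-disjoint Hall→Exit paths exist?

5

Assign every edge capacity 1; by Menger, the answer equals the max flow.
Path Hall→Exit (+1); total 1.
Path Hall→StairA→Exit (+1); total 2.
Path Hall→C2→Exit (+1); total 3.
Path Hall→C1→Exit (+1); total 4.
Path Hall→Lobby→Exit (+1); total 5.
No residual Hall→Exit path; max flow = 5.
Certifying cut of size 5: {Hall→C1, Hall→C2, Hall→Exit, Hall→StairA, Lobby→Exit}.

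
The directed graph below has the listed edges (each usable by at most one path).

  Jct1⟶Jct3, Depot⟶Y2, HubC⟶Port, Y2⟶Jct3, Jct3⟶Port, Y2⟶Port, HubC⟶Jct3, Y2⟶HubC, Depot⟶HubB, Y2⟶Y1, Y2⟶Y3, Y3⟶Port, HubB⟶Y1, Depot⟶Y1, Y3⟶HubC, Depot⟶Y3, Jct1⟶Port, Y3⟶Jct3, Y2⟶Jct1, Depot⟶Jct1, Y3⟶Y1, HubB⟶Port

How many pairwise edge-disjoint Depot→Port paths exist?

Assign every edge capacity 1; by Menger, the answer equals the max flow.
Path Depot→Y2→Port (+1); total 1.
Path Depot→Y3→Port (+1); total 2.
Path Depot→HubB→Port (+1); total 3.
Path Depot→Jct1→Port (+1); total 4.
No residual Depot→Port path; max flow = 4.
Certifying cut of size 4: {Depot→HubB, Depot→Jct1, Depot→Y2, Depot→Y3}.

4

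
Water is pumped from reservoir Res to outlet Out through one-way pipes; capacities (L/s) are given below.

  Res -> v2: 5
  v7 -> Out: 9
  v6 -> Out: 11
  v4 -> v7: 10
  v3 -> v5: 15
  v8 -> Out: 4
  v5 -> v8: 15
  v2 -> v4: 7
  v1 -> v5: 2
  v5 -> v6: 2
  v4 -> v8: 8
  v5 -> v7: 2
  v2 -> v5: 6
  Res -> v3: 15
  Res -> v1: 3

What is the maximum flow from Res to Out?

13

Augment Res→v1→v5→v6→Out: bottleneck 2, flow now 2.
Augment Res→v2→v4→v7→Out: bottleneck 5, flow now 7.
Augment Res→v3→v5→v7→Out: bottleneck 2, flow now 9.
Augment Res→v3→v5→v8→Out: bottleneck 4, flow now 13.
No augmenting path remains; maximum flow = 13.
In the residual graph, reachable from Res: {Res, v1, v3, v5, v8}.
Min-cut edges: Res→v2 (5), v5→v6 (2), v5→v7 (2), v8→Out (4); capacity 5 + 2 + 2 + 4 = 13.
This cut is saturated, so no flow can exceed 13.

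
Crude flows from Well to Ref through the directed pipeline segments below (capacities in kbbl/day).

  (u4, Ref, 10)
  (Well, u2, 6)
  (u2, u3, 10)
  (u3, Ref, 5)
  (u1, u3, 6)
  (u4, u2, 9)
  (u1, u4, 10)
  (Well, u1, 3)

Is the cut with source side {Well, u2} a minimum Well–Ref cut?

Given cut capacity: 3 + 10 = 13.
Augment Well→u1→u3→Ref: bottleneck 3, flow now 3.
Augment Well→u2→u3→Ref: bottleneck 2, flow now 5.
Augment Well→u2→u3→u1→u4→Ref: bottleneck 3, flow now 8. (uses reverse residual edge)
No augmenting path remains; maximum flow = 8.
In the residual graph, reachable from Well: {Well, u2, u3}.
Min-cut edges: Well→u1 (3), u3→Ref (5); capacity 3 + 5 = 8.
Cut capacity 13 exceeds the max flow 8, so it is not minimum.

No — its capacity is 13, but the minimum cut has capacity 8.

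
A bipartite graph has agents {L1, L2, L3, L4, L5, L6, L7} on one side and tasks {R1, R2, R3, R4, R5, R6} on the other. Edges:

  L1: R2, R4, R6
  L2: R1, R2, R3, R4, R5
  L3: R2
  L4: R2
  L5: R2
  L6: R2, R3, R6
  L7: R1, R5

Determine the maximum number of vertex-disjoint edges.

Unit-capacity flow: source→left, listed edges, right→sink; max matching = max flow.
Augmenting path L1→R2 (+1); matched 1.
Augmenting path L2→R1 (+1); matched 2.
Augmenting path L6→R3 (+1); matched 3.
Augmenting path L7→R5 (+1); matched 4.
Augmenting path L3→R2→L1→R4 (+1); matched 5.
No augmenting path remains; maximum matching = 5.
König certificate: {L1, L2, L6, L7, R2} is a vertex cover of size 5 (every listed pair touches it), so no matching can be larger.

5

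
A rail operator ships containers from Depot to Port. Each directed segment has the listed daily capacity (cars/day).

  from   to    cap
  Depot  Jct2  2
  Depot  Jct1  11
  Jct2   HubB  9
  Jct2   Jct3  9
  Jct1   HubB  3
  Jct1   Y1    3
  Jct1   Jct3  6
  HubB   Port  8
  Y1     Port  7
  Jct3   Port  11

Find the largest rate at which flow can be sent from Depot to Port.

13

Augment Depot→Jct2→HubB→Port: bottleneck 2, flow now 2.
Augment Depot→Jct1→HubB→Port: bottleneck 3, flow now 5.
Augment Depot→Jct1→Y1→Port: bottleneck 3, flow now 8.
Augment Depot→Jct1→Jct3→Port: bottleneck 5, flow now 13.
No augmenting path remains; maximum flow = 13.
In the residual graph, reachable from Depot: {Depot}.
Min-cut edges: Depot→Jct2 (2), Depot→Jct1 (11); capacity 2 + 11 = 13.
This cut is saturated, so no flow can exceed 13.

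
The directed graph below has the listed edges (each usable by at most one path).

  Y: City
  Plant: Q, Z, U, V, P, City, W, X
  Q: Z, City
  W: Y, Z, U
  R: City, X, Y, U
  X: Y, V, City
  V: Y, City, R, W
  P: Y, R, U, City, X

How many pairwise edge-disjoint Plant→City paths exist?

6

Assign every edge capacity 1; by Menger, the answer equals the max flow.
Path Plant→City (+1); total 1.
Path Plant→P→City (+1); total 2.
Path Plant→Q→City (+1); total 3.
Path Plant→V→City (+1); total 4.
Path Plant→X→City (+1); total 5.
Path Plant→W→Y→City (+1); total 6.
No residual Plant→City path; max flow = 6.
Certifying cut of size 6: {Plant→City, Plant→P, Plant→Q, Plant→V, Plant→W, Plant→X}.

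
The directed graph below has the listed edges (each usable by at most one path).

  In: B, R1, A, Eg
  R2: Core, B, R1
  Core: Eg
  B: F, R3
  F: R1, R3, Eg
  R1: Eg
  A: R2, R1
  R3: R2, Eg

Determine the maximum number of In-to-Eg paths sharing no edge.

4

Assign every edge capacity 1; by Menger, the answer equals the max flow.
Path In→Eg (+1); total 1.
Path In→R1→Eg (+1); total 2.
Path In→B→F→Eg (+1); total 3.
Path In→A→R2→Core→Eg (+1); total 4.
No residual In→Eg path; max flow = 4.
Certifying cut of size 4: {In→A, In→B, In→Eg, In→R1}.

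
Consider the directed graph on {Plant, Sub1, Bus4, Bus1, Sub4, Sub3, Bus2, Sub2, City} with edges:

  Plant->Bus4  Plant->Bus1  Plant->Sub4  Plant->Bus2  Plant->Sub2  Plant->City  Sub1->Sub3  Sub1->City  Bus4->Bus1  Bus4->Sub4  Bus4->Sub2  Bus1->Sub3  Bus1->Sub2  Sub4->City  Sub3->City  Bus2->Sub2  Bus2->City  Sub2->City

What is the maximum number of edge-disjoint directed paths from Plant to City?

Assign every edge capacity 1; by Menger, the answer equals the max flow.
Path Plant→City (+1); total 1.
Path Plant→Sub4→City (+1); total 2.
Path Plant→Bus2→City (+1); total 3.
Path Plant→Sub2→City (+1); total 4.
Path Plant→Bus1→Sub3→City (+1); total 5.
No residual Plant→City path; max flow = 5.
Certifying cut of size 5: {Bus1→Sub3, Plant→Bus2, Plant→City, Sub2→City, Sub4→City}.

5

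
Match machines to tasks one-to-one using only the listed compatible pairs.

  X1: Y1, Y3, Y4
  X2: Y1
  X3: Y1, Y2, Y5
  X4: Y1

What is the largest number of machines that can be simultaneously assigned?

Unit-capacity flow: source→left, listed edges, right→sink; max matching = max flow.
Augmenting path X1→Y1 (+1); matched 1.
Augmenting path X3→Y2 (+1); matched 2.
Augmenting path X2→Y1→X1→Y3 (+1); matched 3.
No augmenting path remains; maximum matching = 3.
König certificate: {X1, X3, Y1} is a vertex cover of size 3 (every listed pair touches it), so no matching can be larger.

3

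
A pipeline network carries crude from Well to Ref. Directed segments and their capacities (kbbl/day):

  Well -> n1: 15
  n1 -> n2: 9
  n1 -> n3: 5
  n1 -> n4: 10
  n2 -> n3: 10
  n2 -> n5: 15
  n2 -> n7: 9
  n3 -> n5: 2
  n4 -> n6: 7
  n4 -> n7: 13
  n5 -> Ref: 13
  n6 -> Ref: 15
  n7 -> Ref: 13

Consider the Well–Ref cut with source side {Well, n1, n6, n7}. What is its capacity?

52

Edges leaving {Well, n1, n6, n7}: n1→n2 (9), n1→n3 (5), n1→n4 (10), n6→Ref (15), n7→Ref (13).
Cut capacity = 9 + 5 + 10 + 15 + 13 = 52.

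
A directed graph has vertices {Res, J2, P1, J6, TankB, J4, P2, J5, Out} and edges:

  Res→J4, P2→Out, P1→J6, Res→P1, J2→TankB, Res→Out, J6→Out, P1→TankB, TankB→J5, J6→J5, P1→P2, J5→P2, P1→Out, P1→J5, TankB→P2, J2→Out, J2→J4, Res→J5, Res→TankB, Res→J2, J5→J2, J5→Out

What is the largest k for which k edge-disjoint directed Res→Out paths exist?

5

Assign every edge capacity 1; by Menger, the answer equals the max flow.
Path Res→Out (+1); total 1.
Path Res→J2→Out (+1); total 2.
Path Res→P1→Out (+1); total 3.
Path Res→J5→Out (+1); total 4.
Path Res→TankB→P2→Out (+1); total 5.
No residual Res→Out path; max flow = 5.
Certifying cut of size 5: {Res→J2, Res→J5, Res→Out, Res→P1, Res→TankB}.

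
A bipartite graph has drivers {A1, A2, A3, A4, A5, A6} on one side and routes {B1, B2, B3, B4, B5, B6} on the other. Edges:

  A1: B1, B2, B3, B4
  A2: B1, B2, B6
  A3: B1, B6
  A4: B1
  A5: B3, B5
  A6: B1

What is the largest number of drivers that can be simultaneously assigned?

Unit-capacity flow: source→left, listed edges, right→sink; max matching = max flow.
Augmenting path A1→B1 (+1); matched 1.
Augmenting path A2→B2 (+1); matched 2.
Augmenting path A3→B6 (+1); matched 3.
Augmenting path A5→B3 (+1); matched 4.
Augmenting path A4→B1→A1→B4 (+1); matched 5.
No augmenting path remains; maximum matching = 5.
König certificate: {A1, A2, A3, A5, B1} is a vertex cover of size 5 (every listed pair touches it), so no matching can be larger.

5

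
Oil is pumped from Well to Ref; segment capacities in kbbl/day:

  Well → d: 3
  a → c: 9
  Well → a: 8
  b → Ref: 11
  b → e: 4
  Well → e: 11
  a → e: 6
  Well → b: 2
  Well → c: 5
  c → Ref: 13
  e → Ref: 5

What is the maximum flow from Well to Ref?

Augment Well→b→Ref: bottleneck 2, flow now 2.
Augment Well→c→Ref: bottleneck 5, flow now 7.
Augment Well→e→Ref: bottleneck 5, flow now 12.
Augment Well→a→c→Ref: bottleneck 8, flow now 20.
No augmenting path remains; maximum flow = 20.
In the residual graph, reachable from Well: {Well, d, e}.
Min-cut edges: Well→a (8), Well→b (2), Well→c (5), e→Ref (5); capacity 8 + 2 + 5 + 5 = 20.
This cut is saturated, so no flow can exceed 20.

20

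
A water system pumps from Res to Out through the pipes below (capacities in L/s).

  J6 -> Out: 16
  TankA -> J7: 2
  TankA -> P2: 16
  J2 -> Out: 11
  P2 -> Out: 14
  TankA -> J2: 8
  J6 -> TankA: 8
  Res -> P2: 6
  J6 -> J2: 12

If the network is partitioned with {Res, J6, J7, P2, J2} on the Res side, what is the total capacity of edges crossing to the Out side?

Edges leaving {Res, J6, J7, P2, J2}: J6→TankA (8), J6→Out (16), P2→Out (14), J2→Out (11).
Cut capacity = 8 + 16 + 14 + 11 = 49.

49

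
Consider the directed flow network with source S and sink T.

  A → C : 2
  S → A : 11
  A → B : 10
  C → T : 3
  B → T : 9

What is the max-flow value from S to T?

11

Augment S→A→B→T: bottleneck 9, flow now 9.
Augment S→A→C→T: bottleneck 2, flow now 11.
No augmenting path remains; maximum flow = 11.
In the residual graph, reachable from S: {S}.
Min-cut edges: S→A (11); capacity 11 = 11.
This cut is saturated, so no flow can exceed 11.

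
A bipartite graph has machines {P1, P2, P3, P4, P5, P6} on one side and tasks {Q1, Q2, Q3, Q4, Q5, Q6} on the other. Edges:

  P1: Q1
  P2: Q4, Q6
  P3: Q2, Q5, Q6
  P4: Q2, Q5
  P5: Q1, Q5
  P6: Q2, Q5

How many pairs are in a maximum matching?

Unit-capacity flow: source→left, listed edges, right→sink; max matching = max flow.
Augmenting path P1→Q1 (+1); matched 1.
Augmenting path P2→Q4 (+1); matched 2.
Augmenting path P3→Q2 (+1); matched 3.
Augmenting path P4→Q5 (+1); matched 4.
Augmenting path P6→Q2→P3→Q6 (+1); matched 5.
No augmenting path remains; maximum matching = 5.
König certificate: {P2, P3, Q1, Q2, Q5} is a vertex cover of size 5 (every listed pair touches it), so no matching can be larger.

5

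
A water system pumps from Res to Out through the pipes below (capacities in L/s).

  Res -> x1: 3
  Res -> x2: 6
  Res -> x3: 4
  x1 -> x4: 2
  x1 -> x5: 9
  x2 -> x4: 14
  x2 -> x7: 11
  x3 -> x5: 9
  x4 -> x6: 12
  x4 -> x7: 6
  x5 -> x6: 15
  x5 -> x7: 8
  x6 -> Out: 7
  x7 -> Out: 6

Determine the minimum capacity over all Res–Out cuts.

13

Augment Res→x2→x7→Out: bottleneck 6, flow now 6.
Augment Res→x1→x4→x6→Out: bottleneck 2, flow now 8.
Augment Res→x1→x5→x6→Out: bottleneck 1, flow now 9.
Augment Res→x3→x5→x6→Out: bottleneck 4, flow now 13.
No augmenting path remains; maximum flow = 13.
By max-flow min-cut, the minimum cut capacity equals the max flow.
In the residual graph, reachable from Res: {Res}.
Min-cut edges: Res→x1 (3), Res→x2 (6), Res→x3 (4); capacity 3 + 6 + 4 = 13.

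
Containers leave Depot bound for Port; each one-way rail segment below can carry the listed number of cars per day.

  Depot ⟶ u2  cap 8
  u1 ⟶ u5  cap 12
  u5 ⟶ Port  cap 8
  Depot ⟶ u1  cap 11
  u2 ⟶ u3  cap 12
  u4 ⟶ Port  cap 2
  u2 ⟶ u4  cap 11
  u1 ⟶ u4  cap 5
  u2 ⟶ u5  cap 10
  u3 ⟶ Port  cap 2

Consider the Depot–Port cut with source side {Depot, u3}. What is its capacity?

21

Edges leaving {Depot, u3}: Depot→u1 (11), Depot→u2 (8), u3→Port (2).
Cut capacity = 11 + 8 + 2 = 21.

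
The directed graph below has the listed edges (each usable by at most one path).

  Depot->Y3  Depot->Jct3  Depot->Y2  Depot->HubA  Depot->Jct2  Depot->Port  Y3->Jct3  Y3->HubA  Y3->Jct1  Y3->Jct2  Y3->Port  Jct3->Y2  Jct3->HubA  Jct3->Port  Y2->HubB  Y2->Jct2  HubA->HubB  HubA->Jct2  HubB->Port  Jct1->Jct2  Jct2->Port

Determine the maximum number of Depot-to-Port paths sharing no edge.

5

Assign every edge capacity 1; by Menger, the answer equals the max flow.
Path Depot→Port (+1); total 1.
Path Depot→Y3→Port (+1); total 2.
Path Depot→Jct3→Port (+1); total 3.
Path Depot→Jct2→Port (+1); total 4.
Path Depot→Y2→HubB→Port (+1); total 5.
No residual Depot→Port path; max flow = 5.
Certifying cut of size 5: {Depot→Jct3, Depot→Port, Depot→Y3, HubB→Port, Jct2→Port}.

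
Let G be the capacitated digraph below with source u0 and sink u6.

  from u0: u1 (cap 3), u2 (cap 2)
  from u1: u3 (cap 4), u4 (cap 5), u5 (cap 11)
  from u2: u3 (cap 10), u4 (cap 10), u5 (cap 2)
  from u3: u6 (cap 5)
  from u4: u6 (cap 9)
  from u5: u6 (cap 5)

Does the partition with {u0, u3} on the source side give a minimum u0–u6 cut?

No — its capacity is 10, but the minimum cut has capacity 5.

Given cut capacity: 3 + 2 + 5 = 10.
Augment u0→u1→u3→u6: bottleneck 3, flow now 3.
Augment u0→u2→u3→u6: bottleneck 2, flow now 5.
No augmenting path remains; maximum flow = 5.
In the residual graph, reachable from u0: {u0}.
Min-cut edges: u0→u1 (3), u0→u2 (2); capacity 3 + 2 = 5.
Cut capacity 10 exceeds the max flow 5, so it is not minimum.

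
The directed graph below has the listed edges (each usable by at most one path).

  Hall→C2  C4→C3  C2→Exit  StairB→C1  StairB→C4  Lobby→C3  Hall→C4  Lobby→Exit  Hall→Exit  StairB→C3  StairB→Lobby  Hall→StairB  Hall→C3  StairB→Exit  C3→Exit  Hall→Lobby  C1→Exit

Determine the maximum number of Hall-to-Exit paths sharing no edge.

Assign every edge capacity 1; by Menger, the answer equals the max flow.
Path Hall→Exit (+1); total 1.
Path Hall→StairB→Exit (+1); total 2.
Path Hall→C2→Exit (+1); total 3.
Path Hall→Lobby→Exit (+1); total 4.
Path Hall→C3→Exit (+1); total 5.
No residual Hall→Exit path; max flow = 5.
Certifying cut of size 5: {C3→Exit, Hall→C2, Hall→Exit, Hall→Lobby, Hall→StairB}.

5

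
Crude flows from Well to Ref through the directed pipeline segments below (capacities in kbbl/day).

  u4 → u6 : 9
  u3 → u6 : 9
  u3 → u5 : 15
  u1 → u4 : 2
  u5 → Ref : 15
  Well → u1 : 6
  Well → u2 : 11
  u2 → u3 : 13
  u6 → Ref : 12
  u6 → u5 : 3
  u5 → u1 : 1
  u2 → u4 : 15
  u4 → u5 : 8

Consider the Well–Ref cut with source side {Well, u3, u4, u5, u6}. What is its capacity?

45

Edges leaving {Well, u3, u4, u5, u6}: Well→u1 (6), Well→u2 (11), u5→u1 (1), u5→Ref (15), u6→Ref (12).
Cut capacity = 6 + 11 + 1 + 15 + 12 = 45.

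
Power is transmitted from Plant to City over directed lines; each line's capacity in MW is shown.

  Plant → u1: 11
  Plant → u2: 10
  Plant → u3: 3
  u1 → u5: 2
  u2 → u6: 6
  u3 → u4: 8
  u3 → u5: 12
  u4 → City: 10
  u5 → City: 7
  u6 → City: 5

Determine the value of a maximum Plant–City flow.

10

Augment Plant→u1→u5→City: bottleneck 2, flow now 2.
Augment Plant→u2→u6→City: bottleneck 5, flow now 7.
Augment Plant→u3→u4→City: bottleneck 3, flow now 10.
No augmenting path remains; maximum flow = 10.
In the residual graph, reachable from Plant: {Plant, u1, u2, u6}.
Min-cut edges: Plant→u3 (3), u1→u5 (2), u6→City (5); capacity 3 + 2 + 5 = 10.
This cut is saturated, so no flow can exceed 10.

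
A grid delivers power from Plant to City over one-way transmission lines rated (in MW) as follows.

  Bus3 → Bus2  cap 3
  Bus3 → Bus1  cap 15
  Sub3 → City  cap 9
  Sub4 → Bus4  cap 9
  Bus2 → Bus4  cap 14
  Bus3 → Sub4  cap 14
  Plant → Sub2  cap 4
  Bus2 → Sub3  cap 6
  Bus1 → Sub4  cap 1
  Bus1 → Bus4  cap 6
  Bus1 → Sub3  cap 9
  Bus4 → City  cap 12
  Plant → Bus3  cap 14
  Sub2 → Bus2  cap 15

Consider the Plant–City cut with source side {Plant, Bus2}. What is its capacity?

38

Edges leaving {Plant, Bus2}: Plant→Sub2 (4), Plant→Bus3 (14), Bus2→Sub3 (6), Bus2→Bus4 (14).
Cut capacity = 4 + 14 + 6 + 14 = 38.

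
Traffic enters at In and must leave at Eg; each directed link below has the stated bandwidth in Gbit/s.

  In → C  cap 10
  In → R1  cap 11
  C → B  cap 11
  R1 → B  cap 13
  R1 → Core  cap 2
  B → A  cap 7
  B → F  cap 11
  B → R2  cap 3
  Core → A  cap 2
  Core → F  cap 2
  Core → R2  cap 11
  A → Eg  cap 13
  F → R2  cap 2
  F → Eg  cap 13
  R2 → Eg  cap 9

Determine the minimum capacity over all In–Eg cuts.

Augment In→C→B→A→Eg: bottleneck 7, flow now 7.
Augment In→C→B→F→Eg: bottleneck 3, flow now 10.
Augment In→R1→B→F→Eg: bottleneck 8, flow now 18.
Augment In→R1→B→R2→Eg: bottleneck 3, flow now 21.
No augmenting path remains; maximum flow = 21.
By max-flow min-cut, the minimum cut capacity equals the max flow.
In the residual graph, reachable from In: {In}.
Min-cut edges: In→C (10), In→R1 (11); capacity 10 + 11 = 21.

21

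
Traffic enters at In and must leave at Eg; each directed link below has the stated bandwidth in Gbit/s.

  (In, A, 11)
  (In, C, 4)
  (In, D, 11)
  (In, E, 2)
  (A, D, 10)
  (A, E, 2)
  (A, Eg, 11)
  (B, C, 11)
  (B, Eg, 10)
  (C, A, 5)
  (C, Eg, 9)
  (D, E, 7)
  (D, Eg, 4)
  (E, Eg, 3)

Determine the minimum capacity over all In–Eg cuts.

22

Augment In→A→Eg: bottleneck 11, flow now 11.
Augment In→C→Eg: bottleneck 4, flow now 15.
Augment In→D→Eg: bottleneck 4, flow now 19.
Augment In→E→Eg: bottleneck 2, flow now 21.
Augment In→D→E→Eg: bottleneck 1, flow now 22.
No augmenting path remains; maximum flow = 22.
By max-flow min-cut, the minimum cut capacity equals the max flow.
In the residual graph, reachable from In: {In, D, E}.
Min-cut edges: In→A (11), In→C (4), D→Eg (4), E→Eg (3); capacity 11 + 4 + 4 + 3 = 22.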